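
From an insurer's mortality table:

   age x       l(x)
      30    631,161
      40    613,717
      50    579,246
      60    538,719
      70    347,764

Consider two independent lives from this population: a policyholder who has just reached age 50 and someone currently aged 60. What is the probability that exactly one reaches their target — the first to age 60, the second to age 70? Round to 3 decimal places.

0.375

p₁ = l(60)/l(50) = 538,719/579,246 = 0.930035; p₂ = l(70)/l(60) = 347,764/538,719 = 0.645539.
P(exactly one) = p₁(1−p₂) + (1−p₁)p₂ = 0.329661 + 0.045165 = 0.374826.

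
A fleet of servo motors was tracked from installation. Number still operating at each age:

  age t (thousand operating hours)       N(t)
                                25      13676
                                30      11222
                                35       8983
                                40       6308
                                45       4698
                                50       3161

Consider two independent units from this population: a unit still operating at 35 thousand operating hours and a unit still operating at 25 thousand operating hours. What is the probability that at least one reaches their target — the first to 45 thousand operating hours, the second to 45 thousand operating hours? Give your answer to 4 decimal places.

0.6869

p₁ = N(45)/N(35) = 4698/8983 = 0.522988; p₂ = N(45)/N(25) = 4698/13676 = 0.343521.
P(at least one) = 1 − (1−p₁)(1−p₂) = 1 − 0.477012 × 0.656479 = 0.686852.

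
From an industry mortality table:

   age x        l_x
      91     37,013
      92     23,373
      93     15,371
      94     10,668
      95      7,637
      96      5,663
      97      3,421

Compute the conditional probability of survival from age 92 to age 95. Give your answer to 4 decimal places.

We want 3p92 = l_95/l_92.
The conditional survival probability is l_95/l_92 = 7,637/23,373 = 0.326745.

0.3267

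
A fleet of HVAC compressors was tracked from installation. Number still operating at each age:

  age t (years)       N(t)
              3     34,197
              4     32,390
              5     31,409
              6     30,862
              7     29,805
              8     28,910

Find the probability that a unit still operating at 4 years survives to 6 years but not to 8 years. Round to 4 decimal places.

0.0603

This is the probability of reaching 6 but not 8, conditional on being operational at 4: (N(6) − N(8)) / N(4).
= (30,862 − 28,910) / 32,390 = 1,952 / 32,390 = 0.060266.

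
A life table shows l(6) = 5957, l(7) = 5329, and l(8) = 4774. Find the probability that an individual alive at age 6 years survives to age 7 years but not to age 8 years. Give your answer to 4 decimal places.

This is the probability of reaching 7 but not 8, conditional on being alive at 6: (l(7) − l(8)) / l(6).
= (5329 − 4774) / 5957 = 555 / 5957 = 0.093168.

0.0932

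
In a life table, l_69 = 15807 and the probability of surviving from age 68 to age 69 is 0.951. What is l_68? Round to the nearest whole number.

l_68 = l_69 / p = 15807 / 0.951 = 16621.

16621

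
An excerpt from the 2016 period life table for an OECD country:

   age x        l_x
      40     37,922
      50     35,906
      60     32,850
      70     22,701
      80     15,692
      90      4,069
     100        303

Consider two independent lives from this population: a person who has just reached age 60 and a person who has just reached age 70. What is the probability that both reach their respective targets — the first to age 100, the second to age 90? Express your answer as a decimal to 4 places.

0.0017

p₁ = l_100/l_60 = 303/32,850 = 0.009224; p₂ = l_90/l_70 = 4,069/22,701 = 0.179243.
P(both) = p₁ × p₂ = 0.009224 × 0.179243 = 0.001653.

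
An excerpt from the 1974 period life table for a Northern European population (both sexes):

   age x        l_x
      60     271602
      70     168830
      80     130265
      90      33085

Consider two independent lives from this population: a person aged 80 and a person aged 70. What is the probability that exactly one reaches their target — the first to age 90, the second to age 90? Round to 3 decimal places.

0.350

p₁ = l_90/l_80 = 33085/130265 = 0.253982; p₂ = l_90/l_70 = 33085/168830 = 0.195966.
P(exactly one) = p₁(1−p₂) + (1−p₁)p₂ = 0.204210 + 0.146194 = 0.350404.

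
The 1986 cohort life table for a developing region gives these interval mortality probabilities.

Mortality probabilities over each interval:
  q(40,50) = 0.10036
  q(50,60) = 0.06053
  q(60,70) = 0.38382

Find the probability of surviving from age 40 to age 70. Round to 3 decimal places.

P(survive 40→70) = (1 − 0.10036) × (1 − 0.06053) × (1 − 0.38382).
= 0.89964 × 0.93947 × 0.61618 = 0.520786.

0.521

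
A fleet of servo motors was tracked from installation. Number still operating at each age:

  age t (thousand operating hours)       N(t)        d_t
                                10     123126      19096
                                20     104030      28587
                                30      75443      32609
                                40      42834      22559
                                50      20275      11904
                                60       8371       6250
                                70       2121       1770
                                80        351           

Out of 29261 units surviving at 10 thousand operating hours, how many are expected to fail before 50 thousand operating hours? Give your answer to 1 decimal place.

The relevant probability is 1 − 20275/123126 = 0.835331.
Expected number = 29261 × 0.835331 = 24442.6.

24442.6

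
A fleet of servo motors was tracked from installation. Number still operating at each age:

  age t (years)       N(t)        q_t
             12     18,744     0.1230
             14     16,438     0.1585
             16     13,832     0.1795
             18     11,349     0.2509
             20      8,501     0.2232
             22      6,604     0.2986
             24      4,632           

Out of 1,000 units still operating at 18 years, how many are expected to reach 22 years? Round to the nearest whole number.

582

The relevant probability is 6,604/11,349 = 0.581901.
Expected number = 1,000 × 0.581901 = 582.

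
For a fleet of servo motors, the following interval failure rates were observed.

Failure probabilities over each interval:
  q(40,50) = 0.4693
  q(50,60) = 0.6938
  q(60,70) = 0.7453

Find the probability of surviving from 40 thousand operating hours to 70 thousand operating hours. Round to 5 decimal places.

P(survive 40→70) = (1 − 0.4693) × (1 − 0.6938) × (1 − 0.7453).
= 0.5307 × 0.3062 × 0.2547 = 0.041389.

0.04139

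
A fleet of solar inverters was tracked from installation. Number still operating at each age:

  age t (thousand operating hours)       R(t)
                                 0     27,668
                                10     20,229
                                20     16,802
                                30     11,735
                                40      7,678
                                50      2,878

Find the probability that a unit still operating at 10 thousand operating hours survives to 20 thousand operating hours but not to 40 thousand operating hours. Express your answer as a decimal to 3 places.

This is the probability of reaching 20 but not 40, conditional on being operational at 10: (R(20) − R(40)) / R(10).
= (16,802 − 7,678) / 20,229 = 9,124 / 20,229 = 0.451036.

0.451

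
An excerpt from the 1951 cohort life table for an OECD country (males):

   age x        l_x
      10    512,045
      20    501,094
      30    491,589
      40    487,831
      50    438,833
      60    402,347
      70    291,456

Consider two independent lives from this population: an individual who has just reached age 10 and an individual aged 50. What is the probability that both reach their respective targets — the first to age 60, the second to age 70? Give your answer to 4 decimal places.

0.5219

p₁ = l_60/l_10 = 402,347/512,045 = 0.785765; p₂ = l_70/l_50 = 291,456/438,833 = 0.664162.
P(both) = p₁ × p₂ = 0.785765 × 0.664162 = 0.521875.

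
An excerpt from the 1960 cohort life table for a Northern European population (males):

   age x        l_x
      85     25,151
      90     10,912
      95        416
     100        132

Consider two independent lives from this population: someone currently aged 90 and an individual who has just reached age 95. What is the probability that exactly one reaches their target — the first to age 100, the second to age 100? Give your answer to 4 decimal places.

p₁ = l_100/l_90 = 132/10,912 = 0.012097; p₂ = l_100/l_95 = 132/416 = 0.317308.
P(exactly one) = p₁(1−p₂) + (1−p₁)p₂ = 0.008259 + 0.313470 = 0.321728.

0.3217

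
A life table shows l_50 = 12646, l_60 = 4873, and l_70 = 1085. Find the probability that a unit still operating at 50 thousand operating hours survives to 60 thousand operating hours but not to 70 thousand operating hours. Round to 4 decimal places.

This is the probability of reaching 60 but not 70, conditional on being operational at 50: (l_60 − l_70) / l_50.
= (4873 − 1085) / 12646 = 3788 / 12646 = 0.299541.

0.2995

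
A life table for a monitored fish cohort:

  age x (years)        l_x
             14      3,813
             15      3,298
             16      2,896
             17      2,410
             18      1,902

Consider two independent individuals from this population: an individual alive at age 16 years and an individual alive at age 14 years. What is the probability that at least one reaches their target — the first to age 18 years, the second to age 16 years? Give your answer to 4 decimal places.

p₁ = l_18/l_16 = 1,902/2,896 = 0.656768; p₂ = l_16/l_14 = 2,896/3,813 = 0.759507.
P(at least one) = 1 − (1−p₁)(1−p₂) = 1 − 0.343232 × 0.240493 = 0.917455.

0.9175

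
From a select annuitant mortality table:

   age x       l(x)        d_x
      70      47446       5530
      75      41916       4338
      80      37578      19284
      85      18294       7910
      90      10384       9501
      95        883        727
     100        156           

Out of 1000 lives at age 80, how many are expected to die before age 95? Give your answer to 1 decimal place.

976.5

The relevant probability is 1 − 883/37578 = 0.976502.
Expected number = 1000 × 0.976502 = 976.5.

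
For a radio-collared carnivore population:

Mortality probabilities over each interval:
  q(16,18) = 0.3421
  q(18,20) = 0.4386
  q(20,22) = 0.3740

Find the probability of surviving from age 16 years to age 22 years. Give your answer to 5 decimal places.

The overall survival probability is (1 − 0.3421) × (1 − 0.4386) × (1 − 0.3740).
= 0.6579 × 0.5614 × 0.6260 = 0.231210.

0.23121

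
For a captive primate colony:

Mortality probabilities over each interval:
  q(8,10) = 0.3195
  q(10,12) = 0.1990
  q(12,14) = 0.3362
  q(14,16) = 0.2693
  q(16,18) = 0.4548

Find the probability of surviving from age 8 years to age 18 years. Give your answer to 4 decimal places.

Survival from 8 to 18 is the product of surviving each interval: (1 − 0.3195) × (1 − 0.1990) × (1 − 0.3362) × (1 − 0.2693) × (1 − 0.4548).
= 0.6805 × 0.8010 × 0.6638 × 0.7307 × 0.5452 = 0.144143.

0.1441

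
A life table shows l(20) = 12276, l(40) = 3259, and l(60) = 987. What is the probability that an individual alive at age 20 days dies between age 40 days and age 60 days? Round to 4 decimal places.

0.1851

This is the probability of reaching 40 but not 60, conditional on being alive at 20: (l(40) − l(60)) / l(20).
= (3259 − 987) / 12276 = 2272 / 12276 = 0.185077.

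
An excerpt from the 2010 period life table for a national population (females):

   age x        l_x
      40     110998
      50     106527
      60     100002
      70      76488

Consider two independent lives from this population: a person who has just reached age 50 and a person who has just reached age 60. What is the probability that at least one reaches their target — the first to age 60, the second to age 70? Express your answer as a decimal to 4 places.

p₁ = l_60/l_50 = 100002/106527 = 0.938748; p₂ = l_70/l_60 = 76488/100002 = 0.764865.
P(at least one) = 1 − (1−p₁)(1−p₂) = 1 − 0.061252 × 0.235135 = 0.985598.

0.9856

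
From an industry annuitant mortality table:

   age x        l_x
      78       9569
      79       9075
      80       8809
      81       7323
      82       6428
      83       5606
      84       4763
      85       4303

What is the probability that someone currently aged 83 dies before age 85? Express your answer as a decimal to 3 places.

P(die before 85 | alive at 83) = 1 − l_85/l_83 = 1 − 4303/5606 = (1303)/5606 = 0.232430.

0.232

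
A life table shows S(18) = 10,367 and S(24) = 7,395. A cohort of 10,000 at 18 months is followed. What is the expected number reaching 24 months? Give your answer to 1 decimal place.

7133.2

The relevant probability is 7,395/10,367 = 0.713321.
Expected number = 10,000 × 0.713321 = 7133.2.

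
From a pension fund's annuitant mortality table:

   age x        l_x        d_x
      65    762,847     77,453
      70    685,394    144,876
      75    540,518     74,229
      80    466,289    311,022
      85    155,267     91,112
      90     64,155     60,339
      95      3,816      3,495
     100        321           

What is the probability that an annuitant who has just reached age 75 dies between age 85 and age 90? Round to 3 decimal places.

We want 10|5q75 = (l_85 − l_90)/l_75.
This is the probability of reaching 85 but not 90, conditional on being alive at 75: (l_85 − l_90) / l_75.
= (155,267 − 64,155) / 540,518 = 91,112 / 540,518 = 0.168564.

0.169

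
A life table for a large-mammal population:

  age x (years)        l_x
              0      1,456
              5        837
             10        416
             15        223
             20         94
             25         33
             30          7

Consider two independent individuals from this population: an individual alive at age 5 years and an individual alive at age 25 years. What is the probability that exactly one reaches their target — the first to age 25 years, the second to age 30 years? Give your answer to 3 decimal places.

p₁ = l_25/l_5 = 33/837 = 0.039427; p₂ = l_30/l_25 = 7/33 = 0.212121.
P(exactly one) = p₁(1−p₂) + (1−p₁)p₂ = 0.031064 + 0.203758 = 0.234821.

0.235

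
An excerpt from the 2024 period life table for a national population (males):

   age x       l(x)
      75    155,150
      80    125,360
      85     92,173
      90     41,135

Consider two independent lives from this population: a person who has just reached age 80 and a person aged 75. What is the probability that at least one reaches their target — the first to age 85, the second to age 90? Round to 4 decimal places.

p₁ = l(85)/l(80) = 92,173/125,360 = 0.735266; p₂ = l(90)/l(75) = 41,135/155,150 = 0.265131.
P(at least one) = 1 − (1−p₁)(1−p₂) = 1 − 0.264734 × 0.734869 = 0.805455.

0.8055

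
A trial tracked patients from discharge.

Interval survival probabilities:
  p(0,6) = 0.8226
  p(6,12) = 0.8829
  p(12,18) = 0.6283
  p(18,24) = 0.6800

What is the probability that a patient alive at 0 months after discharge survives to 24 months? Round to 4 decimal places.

0.3103

Survival from 0 to 24 is the product of surviving each interval: 0.8226 × 0.8829 × 0.6283 × 0.6800.
= 0.310296.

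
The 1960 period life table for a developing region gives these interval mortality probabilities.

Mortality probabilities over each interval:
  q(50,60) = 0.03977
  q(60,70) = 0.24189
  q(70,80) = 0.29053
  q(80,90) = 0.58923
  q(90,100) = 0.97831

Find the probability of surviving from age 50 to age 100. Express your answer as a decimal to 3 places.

P(survive 50→100) = (1 − 0.03977) × (1 − 0.24189) × (1 − 0.29053) × (1 − 0.58923) × (1 − 0.97831).
= 0.96023 × 0.75811 × 0.70947 × 0.41077 × 0.02169 = 0.004602.

0.005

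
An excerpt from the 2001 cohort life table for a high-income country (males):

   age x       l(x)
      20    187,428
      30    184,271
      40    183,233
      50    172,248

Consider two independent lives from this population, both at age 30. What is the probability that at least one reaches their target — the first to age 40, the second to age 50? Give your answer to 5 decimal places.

0.99963

p₁ = l(40)/l(30) = 183,233/184,271 = 0.994367; p₂ = l(50)/l(30) = 172,248/184,271 = 0.934754.
P(at least one) = 1 − (1−p₁)(1−p₂) = 1 − 0.005633 × 0.065246 = 0.999632.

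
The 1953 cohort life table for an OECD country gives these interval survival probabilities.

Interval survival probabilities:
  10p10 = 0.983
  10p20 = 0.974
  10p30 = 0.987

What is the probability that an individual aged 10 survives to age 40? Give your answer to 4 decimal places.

0.9450

The overall survival probability is 0.983 × 0.974 × 0.987.
= 0.944995.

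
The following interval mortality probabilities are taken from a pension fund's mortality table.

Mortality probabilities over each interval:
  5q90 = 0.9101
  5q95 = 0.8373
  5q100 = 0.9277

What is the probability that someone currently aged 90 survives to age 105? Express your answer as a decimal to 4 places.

0.0011

Chaining the interval survival probabilities: (1 − 0.9101) × (1 − 0.8373) × (1 − 0.9277).
= 0.0899 × 0.1627 × 0.0723 = 0.001058.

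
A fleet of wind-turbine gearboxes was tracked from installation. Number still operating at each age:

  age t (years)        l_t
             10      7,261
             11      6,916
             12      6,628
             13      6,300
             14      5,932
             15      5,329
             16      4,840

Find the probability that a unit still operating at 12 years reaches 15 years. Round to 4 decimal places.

0.8040

The conditional survival probability is l_15/l_12 = 5,329/6,628 = 0.804013.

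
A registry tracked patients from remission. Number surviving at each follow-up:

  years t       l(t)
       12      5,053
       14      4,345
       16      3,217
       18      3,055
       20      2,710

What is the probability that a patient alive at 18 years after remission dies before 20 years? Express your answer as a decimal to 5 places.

0.11293

P(die before 20 | alive at 18) = 1 − l(20)/l(18) = 1 − 2,710/3,055 = (345)/3,055 = 0.112930.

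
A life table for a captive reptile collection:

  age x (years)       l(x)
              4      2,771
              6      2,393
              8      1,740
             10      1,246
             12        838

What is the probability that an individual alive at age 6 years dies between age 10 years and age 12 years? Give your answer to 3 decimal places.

This is the probability of reaching 10 but not 12, conditional on being alive at 6: (l(10) − l(12)) / l(6).
= (1,246 − 838) / 2,393 = 408 / 2,393 = 0.170497.

0.170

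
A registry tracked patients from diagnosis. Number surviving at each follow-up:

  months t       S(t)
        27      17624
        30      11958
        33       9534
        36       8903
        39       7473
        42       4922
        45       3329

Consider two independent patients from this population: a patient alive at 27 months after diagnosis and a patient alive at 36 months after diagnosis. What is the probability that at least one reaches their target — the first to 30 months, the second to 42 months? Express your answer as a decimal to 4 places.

p₁ = S(30)/S(27) = 11958/17624 = 0.678507; p₂ = S(42)/S(36) = 4922/8903 = 0.552847.
P(at least one) = 1 − (1−p₁)(1−p₂) = 1 − 0.321493 × 0.447153 = 0.856243.

0.8562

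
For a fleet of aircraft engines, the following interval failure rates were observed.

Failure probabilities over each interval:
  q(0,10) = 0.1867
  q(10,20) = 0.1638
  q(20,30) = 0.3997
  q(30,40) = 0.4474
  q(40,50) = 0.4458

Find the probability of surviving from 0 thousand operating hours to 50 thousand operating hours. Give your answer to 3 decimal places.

The overall survival probability is (1 − 0.1867) × (1 − 0.1638) × (1 − 0.3997) × (1 − 0.4474) × (1 − 0.4458).
= 0.8133 × 0.8362 × 0.6003 × 0.5526 × 0.5542 = 0.125028.

0.125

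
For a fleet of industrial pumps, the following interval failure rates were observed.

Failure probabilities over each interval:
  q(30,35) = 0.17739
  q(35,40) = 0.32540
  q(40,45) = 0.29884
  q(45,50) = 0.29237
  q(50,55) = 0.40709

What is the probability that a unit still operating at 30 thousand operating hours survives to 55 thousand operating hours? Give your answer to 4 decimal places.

0.1632

Chaining the interval survival probabilities: (1 − 0.17739) × (1 − 0.32540) × (1 − 0.29884) × (1 − 0.29237) × (1 − 0.40709).
= 0.82261 × 0.67460 × 0.70116 × 0.70763 × 0.59291 = 0.163250.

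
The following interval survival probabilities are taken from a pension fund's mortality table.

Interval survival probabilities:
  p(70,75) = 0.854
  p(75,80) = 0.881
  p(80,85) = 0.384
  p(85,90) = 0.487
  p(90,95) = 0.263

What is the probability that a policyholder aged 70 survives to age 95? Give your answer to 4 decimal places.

0.0370

Survival from 70 to 95 is the product of surviving each interval: 0.854 × 0.881 × 0.384 × 0.487 × 0.263.
= 0.037004.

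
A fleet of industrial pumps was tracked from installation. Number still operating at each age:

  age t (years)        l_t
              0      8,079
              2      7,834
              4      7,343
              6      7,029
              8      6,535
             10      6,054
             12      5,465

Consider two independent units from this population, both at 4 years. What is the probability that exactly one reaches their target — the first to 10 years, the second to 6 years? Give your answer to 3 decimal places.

p₁ = l_10/l_4 = 6,054/7,343 = 0.824459; p₂ = l_6/l_4 = 7,029/7,343 = 0.957238.
P(exactly one) = p₁(1−p₂) + (1−p₁)p₂ = 0.035256 + 0.168035 = 0.203290.

0.203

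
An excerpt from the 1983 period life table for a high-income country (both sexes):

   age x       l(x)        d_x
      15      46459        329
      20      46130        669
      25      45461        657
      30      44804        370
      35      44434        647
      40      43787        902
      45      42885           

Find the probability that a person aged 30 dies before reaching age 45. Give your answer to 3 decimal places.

0.043

P(die before 45 | alive at 30) = 1 − l(45)/l(30) = 1 − 42885/44804 = (1919)/44804 = 0.042831.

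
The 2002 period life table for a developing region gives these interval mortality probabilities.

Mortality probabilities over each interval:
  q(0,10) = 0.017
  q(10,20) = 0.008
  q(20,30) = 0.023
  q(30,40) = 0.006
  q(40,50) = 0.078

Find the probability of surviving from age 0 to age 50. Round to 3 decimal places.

P(survive 0→50) = (1 − 0.017) × (1 − 0.008) × (1 − 0.023) × (1 − 0.006) × (1 − 0.078).
= 0.983 × 0.992 × 0.977 × 0.994 × 0.922 = 0.873126.

0.873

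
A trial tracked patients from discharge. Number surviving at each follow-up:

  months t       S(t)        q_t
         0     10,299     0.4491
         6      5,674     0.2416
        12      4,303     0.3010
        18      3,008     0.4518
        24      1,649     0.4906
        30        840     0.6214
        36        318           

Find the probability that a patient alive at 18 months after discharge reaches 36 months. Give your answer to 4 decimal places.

0.1057

The conditional survival probability is S(36)/S(18) = 318/3,008 = 0.105718.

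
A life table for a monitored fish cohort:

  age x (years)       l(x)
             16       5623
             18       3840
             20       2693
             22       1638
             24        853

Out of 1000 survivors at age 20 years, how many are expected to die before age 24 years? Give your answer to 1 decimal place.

The relevant probability is 1 − 853/2693 = 0.683253.
Expected number = 1000 × 0.683253 = 683.3.

683.3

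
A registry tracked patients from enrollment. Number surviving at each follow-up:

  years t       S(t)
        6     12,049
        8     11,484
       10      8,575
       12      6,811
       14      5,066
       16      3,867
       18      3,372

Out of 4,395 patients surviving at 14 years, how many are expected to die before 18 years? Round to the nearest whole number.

1470

The relevant probability is 1 − 3,372/5,066 = 0.334386.
Expected number = 4,395 × 0.334386 = 1470.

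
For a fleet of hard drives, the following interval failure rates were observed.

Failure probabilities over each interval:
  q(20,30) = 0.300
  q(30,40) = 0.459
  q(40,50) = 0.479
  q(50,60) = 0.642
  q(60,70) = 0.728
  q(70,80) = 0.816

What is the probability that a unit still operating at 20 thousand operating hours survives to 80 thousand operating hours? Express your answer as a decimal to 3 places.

P(survive 20→80) = (1 − 0.300) × (1 − 0.459) × (1 − 0.479) × (1 − 0.642) × (1 − 0.728) × (1 − 0.816).
= 0.700 × 0.541 × 0.521 × 0.358 × 0.272 × 0.184 = 0.003535.

0.004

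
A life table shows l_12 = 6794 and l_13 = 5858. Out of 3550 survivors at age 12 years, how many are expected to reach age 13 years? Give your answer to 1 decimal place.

The relevant probability is 5858/6794 = 0.862231.
Expected number = 3550 × 0.862231 = 3060.9.

3060.9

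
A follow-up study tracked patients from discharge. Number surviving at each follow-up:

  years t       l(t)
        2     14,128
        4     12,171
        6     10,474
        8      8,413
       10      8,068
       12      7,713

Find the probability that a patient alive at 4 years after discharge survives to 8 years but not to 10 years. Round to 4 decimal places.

This is the probability of reaching 8 but not 10, conditional on being alive at 4: (l(8) − l(10)) / l(4).
= (8,413 − 8,068) / 12,171 = 345 / 12,171 = 0.028346.

0.0283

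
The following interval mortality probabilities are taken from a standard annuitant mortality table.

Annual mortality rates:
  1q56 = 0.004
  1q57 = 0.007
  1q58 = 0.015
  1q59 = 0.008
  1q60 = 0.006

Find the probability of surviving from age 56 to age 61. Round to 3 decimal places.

0.961

Survival from 56 to 61 is the product of surviving each interval: (1 − 0.004) × (1 − 0.007) × (1 − 0.015) × (1 − 0.008) × (1 − 0.006).
= 0.996 × 0.993 × 0.985 × 0.992 × 0.994 = 0.960601.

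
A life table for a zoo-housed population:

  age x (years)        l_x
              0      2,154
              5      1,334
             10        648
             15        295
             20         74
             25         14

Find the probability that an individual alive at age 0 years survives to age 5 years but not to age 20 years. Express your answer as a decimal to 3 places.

This is the probability of reaching 5 but not 20, conditional on being alive at 0: (l_5 − l_20) / l_0.
= (1,334 − 74) / 2,154 = 1,260 / 2,154 = 0.584958.

0.585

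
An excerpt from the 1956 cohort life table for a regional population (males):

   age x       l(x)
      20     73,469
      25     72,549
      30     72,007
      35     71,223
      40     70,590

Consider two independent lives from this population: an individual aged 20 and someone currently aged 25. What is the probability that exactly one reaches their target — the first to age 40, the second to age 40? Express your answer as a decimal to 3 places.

0.064

p₁ = l(40)/l(20) = 70,590/73,469 = 0.960813; p₂ = l(40)/l(25) = 70,590/72,549 = 0.972998.
P(exactly one) = p₁(1−p₂) + (1−p₁)p₂ = 0.025944 + 0.038129 = 0.064073.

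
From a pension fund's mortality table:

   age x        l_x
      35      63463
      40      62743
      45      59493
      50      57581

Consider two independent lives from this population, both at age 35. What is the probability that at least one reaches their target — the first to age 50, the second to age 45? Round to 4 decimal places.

p₁ = l_50/l_35 = 57581/63463 = 0.907316; p₂ = l_45/l_35 = 59493/63463 = 0.937444.
P(at least one) = 1 − (1−p₁)(1−p₂) = 1 − 0.092684 × 0.062556 = 0.994202.

0.9942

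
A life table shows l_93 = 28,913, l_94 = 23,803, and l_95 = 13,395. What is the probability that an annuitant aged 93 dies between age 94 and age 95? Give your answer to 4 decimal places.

0.3600

This is the probability of reaching 94 but not 95, conditional on being alive at 93: (l_94 − l_95) / l_93.
= (23,803 − 13,395) / 28,913 = 10,408 / 28,913 = 0.359976.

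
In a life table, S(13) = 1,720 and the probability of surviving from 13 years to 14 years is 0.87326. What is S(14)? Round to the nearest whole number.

S(14) = S(13) × p = 1,720 × 0.87326 = 1502.

1502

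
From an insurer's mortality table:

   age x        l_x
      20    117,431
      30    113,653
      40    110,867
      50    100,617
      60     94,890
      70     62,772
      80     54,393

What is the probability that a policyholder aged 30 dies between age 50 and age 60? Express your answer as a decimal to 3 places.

This is the probability of reaching 50 but not 60, conditional on being alive at 30: (l_50 − l_60) / l_30.
= (100,617 − 94,890) / 113,653 = 5,727 / 113,653 = 0.050390.

0.050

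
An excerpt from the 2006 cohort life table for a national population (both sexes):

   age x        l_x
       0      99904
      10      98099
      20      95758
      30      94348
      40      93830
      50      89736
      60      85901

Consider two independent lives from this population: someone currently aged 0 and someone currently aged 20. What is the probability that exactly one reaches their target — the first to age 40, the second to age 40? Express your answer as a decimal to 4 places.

0.0785

p₁ = l_40/l_0 = 93830/99904 = 0.939202; p₂ = l_40/l_20 = 93830/95758 = 0.979866.
P(exactly one) = p₁(1−p₂) + (1−p₁)p₂ = 0.018910 + 0.059574 = 0.078484.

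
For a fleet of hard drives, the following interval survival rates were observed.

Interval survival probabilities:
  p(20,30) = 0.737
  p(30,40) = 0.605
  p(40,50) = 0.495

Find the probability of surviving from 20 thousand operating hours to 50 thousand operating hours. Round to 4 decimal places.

Survival from 20 to 50 is the product of surviving each interval: 0.737 × 0.605 × 0.495.
= 0.220713.

0.2207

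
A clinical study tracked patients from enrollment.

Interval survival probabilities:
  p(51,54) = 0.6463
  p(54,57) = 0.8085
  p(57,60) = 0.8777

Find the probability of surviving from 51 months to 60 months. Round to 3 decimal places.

Chaining the interval survival probabilities: 0.6463 × 0.8085 × 0.8777.
= 0.458628.

0.459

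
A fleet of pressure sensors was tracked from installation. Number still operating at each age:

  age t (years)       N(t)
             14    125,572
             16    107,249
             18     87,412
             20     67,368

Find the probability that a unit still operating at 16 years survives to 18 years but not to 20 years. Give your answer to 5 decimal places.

This is the probability of reaching 18 but not 20, conditional on being operational at 16: (N(18) − N(20)) / N(16).
= (87,412 − 67,368) / 107,249 = 20,044 / 107,249 = 0.186892.

0.18689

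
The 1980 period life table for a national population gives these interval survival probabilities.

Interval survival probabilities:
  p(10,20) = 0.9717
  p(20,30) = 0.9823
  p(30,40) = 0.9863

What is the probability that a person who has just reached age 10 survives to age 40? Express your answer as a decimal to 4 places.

Chaining the interval survival probabilities: 0.9717 × 0.9823 × 0.9863.
= 0.941424.

0.9414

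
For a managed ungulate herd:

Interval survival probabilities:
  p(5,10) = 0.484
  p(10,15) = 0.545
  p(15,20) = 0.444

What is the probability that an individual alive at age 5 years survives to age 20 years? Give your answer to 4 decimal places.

The overall survival probability is 0.484 × 0.545 × 0.444.
= 0.117118.

0.1171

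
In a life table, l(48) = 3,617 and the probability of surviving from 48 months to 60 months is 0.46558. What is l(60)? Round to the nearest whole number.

l(60) = l(48) × p = 3,617 × 0.46558 = 1684.

1684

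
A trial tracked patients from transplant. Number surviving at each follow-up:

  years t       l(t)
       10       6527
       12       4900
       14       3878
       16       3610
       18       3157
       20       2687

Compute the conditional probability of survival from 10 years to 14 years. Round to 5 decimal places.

The conditional survival probability is l(14)/l(10) = 3878/6527 = 0.594147.

0.59415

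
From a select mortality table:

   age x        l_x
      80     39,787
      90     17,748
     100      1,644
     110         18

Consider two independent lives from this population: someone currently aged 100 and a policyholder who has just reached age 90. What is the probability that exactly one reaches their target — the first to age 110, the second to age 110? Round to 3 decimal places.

p₁ = l_110/l_100 = 18/1,644 = 0.010949; p₂ = l_110/l_90 = 18/17,748 = 0.001014.
P(exactly one) = p₁(1−p₂) + (1−p₁)p₂ = 0.010938 + 0.001003 = 0.011941.

0.012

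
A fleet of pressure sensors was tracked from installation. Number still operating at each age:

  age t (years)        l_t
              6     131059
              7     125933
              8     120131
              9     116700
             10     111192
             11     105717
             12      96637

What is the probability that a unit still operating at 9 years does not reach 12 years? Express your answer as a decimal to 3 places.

0.172

P(fail before 12 | operational at 9) = 1 − l_12/l_9 = 1 − 96637/116700 = (20063)/116700 = 0.171919.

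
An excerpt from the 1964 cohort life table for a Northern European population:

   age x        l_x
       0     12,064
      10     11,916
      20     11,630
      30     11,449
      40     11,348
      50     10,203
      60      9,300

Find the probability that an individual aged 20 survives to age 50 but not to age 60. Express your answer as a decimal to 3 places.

0.078

This is the probability of reaching 50 but not 60, conditional on being alive at 20: (l_50 − l_60) / l_20.
= (10,203 − 9,300) / 11,630 = 903 / 11,630 = 0.077644.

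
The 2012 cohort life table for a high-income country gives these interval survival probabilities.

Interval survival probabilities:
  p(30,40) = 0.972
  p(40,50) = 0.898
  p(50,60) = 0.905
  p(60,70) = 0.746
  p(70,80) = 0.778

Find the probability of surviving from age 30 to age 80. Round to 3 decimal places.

Chaining the interval survival probabilities: 0.972 × 0.898 × 0.905 × 0.746 × 0.778.
= 0.458469.

0.458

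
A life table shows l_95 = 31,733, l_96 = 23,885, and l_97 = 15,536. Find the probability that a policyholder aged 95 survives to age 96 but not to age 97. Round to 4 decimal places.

We want 1|1q95 = (l_96 − l_97)/l_95.
This is the probability of reaching 96 but not 97, conditional on being alive at 95: (l_96 − l_97) / l_95.
= (23,885 − 15,536) / 31,733 = 8,349 / 31,733 = 0.263102.

0.2631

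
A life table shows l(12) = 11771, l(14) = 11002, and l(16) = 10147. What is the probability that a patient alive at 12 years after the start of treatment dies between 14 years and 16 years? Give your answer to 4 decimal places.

0.0726

This is the probability of reaching 14 but not 16, conditional on being alive at 12: (l(14) − l(16)) / l(12).
= (11002 − 10147) / 11771 = 855 / 11771 = 0.072636.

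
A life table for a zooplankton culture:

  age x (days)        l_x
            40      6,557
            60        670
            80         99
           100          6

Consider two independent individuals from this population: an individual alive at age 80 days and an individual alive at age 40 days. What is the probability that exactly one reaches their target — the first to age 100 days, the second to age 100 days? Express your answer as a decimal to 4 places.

0.0614

p₁ = l_100/l_80 = 6/99 = 0.060606; p₂ = l_100/l_40 = 6/6,557 = 0.000915.
P(exactly one) = p₁(1−p₂) + (1−p₁)p₂ = 0.060551 + 0.000860 = 0.061410.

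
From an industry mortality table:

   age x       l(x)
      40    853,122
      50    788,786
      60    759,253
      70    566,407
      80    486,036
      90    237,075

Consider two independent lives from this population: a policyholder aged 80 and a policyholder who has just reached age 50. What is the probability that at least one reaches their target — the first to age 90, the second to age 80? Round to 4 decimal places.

p₁ = l(90)/l(80) = 237,075/486,036 = 0.487773; p₂ = l(80)/l(50) = 486,036/788,786 = 0.616182.
P(at least one) = 1 − (1−p₁)(1−p₂) = 1 − 0.512227 × 0.383818 = 0.803398.

0.8034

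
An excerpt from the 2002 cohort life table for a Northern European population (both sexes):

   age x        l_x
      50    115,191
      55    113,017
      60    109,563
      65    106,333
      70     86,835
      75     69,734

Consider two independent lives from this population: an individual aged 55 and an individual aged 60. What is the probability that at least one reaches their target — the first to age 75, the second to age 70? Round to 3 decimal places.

p₁ = l_75/l_55 = 69,734/113,017 = 0.617022; p₂ = l_70/l_60 = 86,835/109,563 = 0.792558.
P(at least one) = 1 − (1−p₁)(1−p₂) = 1 − 0.382978 × 0.207442 = 0.920554.

0.921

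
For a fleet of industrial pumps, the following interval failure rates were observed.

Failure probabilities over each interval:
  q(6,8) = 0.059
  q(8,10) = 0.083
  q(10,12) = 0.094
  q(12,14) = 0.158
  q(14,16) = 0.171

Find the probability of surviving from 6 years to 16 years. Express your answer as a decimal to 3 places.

Survival from 6 to 16 is the product of surviving each interval: (1 − 0.059) × (1 − 0.083) × (1 − 0.094) × (1 − 0.158) × (1 − 0.171).
= 0.941 × 0.917 × 0.906 × 0.842 × 0.829 = 0.545700.

0.546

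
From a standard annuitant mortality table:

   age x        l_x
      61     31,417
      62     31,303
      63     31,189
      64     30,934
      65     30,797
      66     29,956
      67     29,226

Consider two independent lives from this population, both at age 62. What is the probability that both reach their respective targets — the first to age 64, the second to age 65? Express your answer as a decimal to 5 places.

p₁ = l_64/l_62 = 30,934/31,303 = 0.988212; p₂ = l_65/l_62 = 30,797/31,303 = 0.983835.
P(both) = p₁ × p₂ = 0.988212 × 0.983835 = 0.972238.

0.97224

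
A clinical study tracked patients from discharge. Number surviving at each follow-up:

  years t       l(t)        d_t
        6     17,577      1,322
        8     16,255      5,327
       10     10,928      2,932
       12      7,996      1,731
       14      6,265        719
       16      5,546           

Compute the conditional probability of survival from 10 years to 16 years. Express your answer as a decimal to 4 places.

0.5075

The conditional survival probability is l(16)/l(10) = 5,546/10,928 = 0.507504.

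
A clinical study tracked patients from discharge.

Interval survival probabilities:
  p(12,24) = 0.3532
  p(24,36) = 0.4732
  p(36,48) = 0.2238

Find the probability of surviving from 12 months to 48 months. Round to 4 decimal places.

The overall survival probability is 0.3532 × 0.4732 × 0.2238.
= 0.037405.

0.0374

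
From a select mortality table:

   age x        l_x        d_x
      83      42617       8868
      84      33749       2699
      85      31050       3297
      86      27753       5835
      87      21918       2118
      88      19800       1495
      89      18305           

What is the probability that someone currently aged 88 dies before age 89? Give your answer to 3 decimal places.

P(die before 89 | alive at 88) = 1 − l_89/l_88 = 1 − 18305/19800 = (1495)/19800 = 0.075505.

0.076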